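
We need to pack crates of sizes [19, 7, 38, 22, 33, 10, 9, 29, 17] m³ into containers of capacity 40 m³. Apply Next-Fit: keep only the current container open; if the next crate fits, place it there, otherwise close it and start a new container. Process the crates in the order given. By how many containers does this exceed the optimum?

2

Next-Fit: [19,7] [38] [22] [33] [10,9] [29] [17] → 7 containers.
Total size 184 m³; any packing needs at least ⌈184/40⌉ = 5 containers.
An optimal packing achieves that bound: [38] [33,7] [29,10] [22,17] [19,9] → 5 containers.
Excess: 7 − 5 = 2.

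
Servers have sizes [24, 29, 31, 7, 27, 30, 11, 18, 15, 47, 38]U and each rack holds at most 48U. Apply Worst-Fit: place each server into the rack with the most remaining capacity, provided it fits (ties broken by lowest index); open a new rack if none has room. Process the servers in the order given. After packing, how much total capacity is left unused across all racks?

Put 24U in rack 1; 24U remain.
Put 29U in rack 2; 19U remain.
Put 31U in rack 3; 17U remain.
Put 7U in rack 1; 17U remain.
Put 27U in rack 4; 21U remain.
Put 30U in rack 5; 18U remain.
Put 11U in rack 4; 10U remain.
Put 18U in rack 2; 1U remain.
Put 15U in rack 5; 3U remain.
Put 47U in rack 6; 1U remain.
Put 38U in rack 7; 10U remain.
7 racks × 48U = 336U; used 277U; unused 59U.

59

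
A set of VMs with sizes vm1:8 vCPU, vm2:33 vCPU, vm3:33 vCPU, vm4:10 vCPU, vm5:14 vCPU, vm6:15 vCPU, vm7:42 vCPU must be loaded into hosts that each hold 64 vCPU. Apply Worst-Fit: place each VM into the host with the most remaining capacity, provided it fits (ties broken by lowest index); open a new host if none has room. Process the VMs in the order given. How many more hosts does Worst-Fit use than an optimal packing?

0

Worst-Fit: [8,33,14] [33,10,15] [42] → 3 hosts.
Total size 155 vCPU; any packing needs at least ⌈155/64⌉ = 3 hosts.
So 3 is already optimal.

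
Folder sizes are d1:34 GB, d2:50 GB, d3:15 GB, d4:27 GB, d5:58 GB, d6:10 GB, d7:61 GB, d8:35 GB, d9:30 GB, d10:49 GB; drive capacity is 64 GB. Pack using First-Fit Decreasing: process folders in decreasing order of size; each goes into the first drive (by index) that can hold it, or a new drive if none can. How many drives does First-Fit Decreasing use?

6

Sorted descending: 61, 58, 50, 49, 35, 34, 30, 27, 15, 10.
drive 1: place 61 GB, 3 GB left
drive 2: place 58 GB, 6 GB left
drive 3: place 50 GB, 14 GB left
drive 4: place 49 GB, 15 GB left
drive 5: place 35 GB, 29 GB left
drive 6: place 34 GB, 30 GB left
drive 6: place 30 GB, 0 GB left
drive 5: place 27 GB, 2 GB left
drive 4: place 15 GB, 0 GB left
drive 3: place 10 GB, 4 GB left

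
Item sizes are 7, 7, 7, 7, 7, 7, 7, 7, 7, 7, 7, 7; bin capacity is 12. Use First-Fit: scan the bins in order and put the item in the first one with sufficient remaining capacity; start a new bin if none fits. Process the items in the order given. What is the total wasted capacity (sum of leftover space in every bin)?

Put 7 in bin 1; 5 remain.
Put 7 in bin 2; 5 remain.
Put 7 in bin 3; 5 remain.
Put 7 in bin 4; 5 remain.
Put 7 in bin 5; 5 remain.
Put 7 in bin 6; 5 remain.
Put 7 in bin 7; 5 remain.
Put 7 in bin 8; 5 remain.
Put 7 in bin 9; 5 remain.
Put 7 in bin 10; 5 remain.
Put 7 in bin 11; 5 remain.
Put 7 in bin 12; 5 remain.
12 bins × 12 = 144; used 84; unused 60.

60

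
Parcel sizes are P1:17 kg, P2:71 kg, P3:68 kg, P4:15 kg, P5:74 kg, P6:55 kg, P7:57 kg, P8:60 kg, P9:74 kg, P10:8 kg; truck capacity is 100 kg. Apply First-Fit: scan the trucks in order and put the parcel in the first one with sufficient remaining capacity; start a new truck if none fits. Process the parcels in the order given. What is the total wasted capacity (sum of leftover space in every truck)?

P1 (17 kg) → truck 1 (remaining 83 kg)
P2 (71 kg) → truck 1 (remaining 12 kg)
P3 (68 kg) → truck 2 (remaining 32 kg)
P4 (15 kg) → truck 2 (remaining 17 kg)
P5 (74 kg) → truck 3 (remaining 26 kg)
P6 (55 kg) → truck 4 (remaining 45 kg)
P7 (57 kg) → truck 5 (remaining 43 kg)
P8 (60 kg) → truck 6 (remaining 40 kg)
P9 (74 kg) → truck 7 (remaining 26 kg)
P10 (8 kg) → truck 1 (remaining 4 kg)
7 trucks × 100 kg = 700 kg; used 499 kg; unused 201 kg.

201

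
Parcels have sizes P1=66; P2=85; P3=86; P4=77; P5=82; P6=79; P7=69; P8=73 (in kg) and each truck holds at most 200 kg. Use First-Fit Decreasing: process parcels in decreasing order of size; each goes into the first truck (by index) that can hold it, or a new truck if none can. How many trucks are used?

4 trucks

Sorted descending: 86, 85, 82, 79, 77, 73, 69, 66.
truck 1: place 86 kg, 114 kg left
truck 1: place 85 kg, 29 kg left
truck 2: place 82 kg, 118 kg left
truck 2: place 79 kg, 39 kg left
truck 3: place 77 kg, 123 kg left
truck 3: place 73 kg, 50 kg left
truck 4: place 69 kg, 131 kg left
truck 4: place 66 kg, 65 kg left
Final trucks: [86,85] [82,79] [77,73] [69,66].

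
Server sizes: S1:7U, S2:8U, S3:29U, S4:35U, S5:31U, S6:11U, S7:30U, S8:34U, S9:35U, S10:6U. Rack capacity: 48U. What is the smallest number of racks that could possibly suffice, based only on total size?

Total size = 7 + 8 + 29 + 35 + 31 + 11 + 30 + 34 + 35 + 6 = 226U.
⌈226 / 48⌉ = 5.

5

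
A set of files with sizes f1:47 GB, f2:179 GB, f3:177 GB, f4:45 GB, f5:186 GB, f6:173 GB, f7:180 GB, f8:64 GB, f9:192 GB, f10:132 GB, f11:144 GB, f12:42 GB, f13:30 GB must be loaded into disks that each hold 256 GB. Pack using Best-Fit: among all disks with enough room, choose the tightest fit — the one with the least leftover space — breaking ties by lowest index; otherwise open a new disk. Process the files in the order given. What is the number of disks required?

8 disks

Put f1 (47 GB) in disk 1; 209 GB remain.
Put f2 (179 GB) in disk 1; 30 GB remain.
Put f3 (177 GB) in disk 2; 79 GB remain.
Put f4 (45 GB) in disk 2; 34 GB remain.
Put f5 (186 GB) in disk 3; 70 GB remain.
Put f6 (173 GB) in disk 4; 83 GB remain.
Put f7 (180 GB) in disk 5; 76 GB remain.
Put f8 (64 GB) in disk 3; 6 GB remain.
Put f9 (192 GB) in disk 6; 64 GB remain.
Put f10 (132 GB) in disk 7; 124 GB remain.
Put f11 (144 GB) in disk 8; 112 GB remain.
Put f12 (42 GB) in disk 6; 22 GB remain.
Put f13 (30 GB) in disk 1; 0 GB remain.
Final disks: [47,179,30] [177,45] [186,64] [173] [180] [192,42] [132] [144].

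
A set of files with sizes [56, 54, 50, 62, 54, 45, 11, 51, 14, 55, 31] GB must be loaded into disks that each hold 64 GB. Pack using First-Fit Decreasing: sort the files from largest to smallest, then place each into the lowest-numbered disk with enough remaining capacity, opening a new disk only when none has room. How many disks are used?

9

Sorted descending: 62, 56, 55, 54, 54, 51, 50, 45, 31, 14, 11.
62 GB → disk 1 (remaining 2 GB)
56 GB → disk 2 (remaining 8 GB)
55 GB → disk 3 (remaining 9 GB)
54 GB → disk 4 (remaining 10 GB)
54 GB → disk 5 (remaining 10 GB)
51 GB → disk 6 (remaining 13 GB)
50 GB → disk 7 (remaining 14 GB)
45 GB → disk 8 (remaining 19 GB)
31 GB → disk 9 (remaining 33 GB)
14 GB → disk 7 (remaining 0 GB)
11 GB → disk 6 (remaining 2 GB)
Final disks: [62] [56] [55] [54] [54] [51,11] [50,14] [45] [31].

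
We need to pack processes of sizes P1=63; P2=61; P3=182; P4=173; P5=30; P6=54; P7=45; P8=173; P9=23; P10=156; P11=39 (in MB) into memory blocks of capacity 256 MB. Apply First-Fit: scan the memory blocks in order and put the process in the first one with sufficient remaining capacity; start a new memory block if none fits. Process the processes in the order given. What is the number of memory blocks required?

5 memory blocks

P1 (63 MB) → memory block 1 (remaining 193 MB)
P2 (61 MB) → memory block 1 (remaining 132 MB)
P3 (182 MB) → memory block 2 (remaining 74 MB)
P4 (173 MB) → memory block 3 (remaining 83 MB)
P5 (30 MB) → memory block 1 (remaining 102 MB)
P6 (54 MB) → memory block 1 (remaining 48 MB)
P7 (45 MB) → memory block 1 (remaining 3 MB)
P8 (173 MB) → memory block 4 (remaining 83 MB)
P9 (23 MB) → memory block 2 (remaining 51 MB)
P10 (156 MB) → memory block 5 (remaining 100 MB)
P11 (39 MB) → memory block 2 (remaining 12 MB)
Final memory blocks: [63,61,30,54,45] [182,23,39] [173] [173] [156].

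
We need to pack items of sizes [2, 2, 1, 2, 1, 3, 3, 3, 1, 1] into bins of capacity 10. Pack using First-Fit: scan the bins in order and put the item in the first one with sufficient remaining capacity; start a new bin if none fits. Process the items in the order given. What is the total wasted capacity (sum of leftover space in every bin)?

1

2 → bin 1 (remaining 8)
2 → bin 1 (remaining 6)
1 → bin 1 (remaining 5)
2 → bin 1 (remaining 3)
1 → bin 1 (remaining 2)
3 → bin 2 (remaining 7)
3 → bin 2 (remaining 4)
3 → bin 2 (remaining 1)
1 → bin 1 (remaining 1)
1 → bin 1 (remaining 0)
2 bins × 10 = 20; used 19; unused 1.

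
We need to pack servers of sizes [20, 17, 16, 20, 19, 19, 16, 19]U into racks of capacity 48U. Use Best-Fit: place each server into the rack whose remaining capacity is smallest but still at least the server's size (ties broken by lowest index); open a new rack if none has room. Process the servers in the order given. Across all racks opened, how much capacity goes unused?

46

20U → rack 1 (remaining 28U)
17U → rack 1 (remaining 11U)
16U → rack 2 (remaining 32U)
20U → rack 2 (remaining 12U)
19U → rack 3 (remaining 29U)
19U → rack 3 (remaining 10U)
16U → rack 4 (remaining 32U)
19U → rack 4 (remaining 13U)
4 racks × 48U = 192U; used 146U; unused 46U.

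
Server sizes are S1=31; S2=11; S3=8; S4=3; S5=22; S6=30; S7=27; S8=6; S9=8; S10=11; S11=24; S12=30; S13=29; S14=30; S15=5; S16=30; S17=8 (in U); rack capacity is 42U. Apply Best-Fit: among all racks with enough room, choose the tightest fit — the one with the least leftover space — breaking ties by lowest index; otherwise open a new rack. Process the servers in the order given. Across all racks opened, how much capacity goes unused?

S1 (31U) → rack 1 (remaining 11U)
S2 (11U) → rack 1 (remaining 0U)
S3 (8U) → rack 2 (remaining 34U)
S4 (3U) → rack 2 (remaining 31U)
S5 (22U) → rack 2 (remaining 9U)
S6 (30U) → rack 3 (remaining 12U)
S7 (27U) → rack 4 (remaining 15U)
S8 (6U) → rack 2 (remaining 3U)
S9 (8U) → rack 3 (remaining 4U)
S10 (11U) → rack 4 (remaining 4U)
S11 (24U) → rack 5 (remaining 18U)
S12 (30U) → rack 6 (remaining 12U)
S13 (29U) → rack 7 (remaining 13U)
S14 (30U) → rack 8 (remaining 12U)
S15 (5U) → rack 6 (remaining 7U)
S16 (30U) → rack 9 (remaining 12U)
S17 (8U) → rack 8 (remaining 4U)
9 racks × 42U = 378U; used 313U; unused 65U.

65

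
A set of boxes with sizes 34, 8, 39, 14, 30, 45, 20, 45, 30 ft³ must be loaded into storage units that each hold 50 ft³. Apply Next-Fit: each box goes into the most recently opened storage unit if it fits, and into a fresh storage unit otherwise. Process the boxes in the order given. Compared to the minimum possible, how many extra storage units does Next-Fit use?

Next-Fit: [34,8] [39] [14,30] [45] [20] [45] [30] → 7 storage units.
Total size 265 ft³; any packing needs at least ⌈265/50⌉ = 6 storage units.
An optimal packing achieves that bound: [45] [45] [39,8] [34,14] [30,20] [30] → 6 storage units.
Excess: 7 − 6 = 1.

1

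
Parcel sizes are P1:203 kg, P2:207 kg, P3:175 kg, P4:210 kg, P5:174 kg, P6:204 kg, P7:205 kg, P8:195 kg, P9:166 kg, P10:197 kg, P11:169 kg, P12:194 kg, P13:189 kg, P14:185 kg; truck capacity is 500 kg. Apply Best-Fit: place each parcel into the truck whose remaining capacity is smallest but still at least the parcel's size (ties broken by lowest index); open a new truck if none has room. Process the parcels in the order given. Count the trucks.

P1 (203 kg) → truck 1 (remaining 297 kg)
P2 (207 kg) → truck 1 (remaining 90 kg)
P3 (175 kg) → truck 2 (remaining 325 kg)
P4 (210 kg) → truck 2 (remaining 115 kg)
P5 (174 kg) → truck 3 (remaining 326 kg)
P6 (204 kg) → truck 3 (remaining 122 kg)
P7 (205 kg) → truck 4 (remaining 295 kg)
P8 (195 kg) → truck 4 (remaining 100 kg)
P9 (166 kg) → truck 5 (remaining 334 kg)
P10 (197 kg) → truck 5 (remaining 137 kg)
P11 (169 kg) → truck 6 (remaining 331 kg)
P12 (194 kg) → truck 6 (remaining 137 kg)
P13 (189 kg) → truck 7 (remaining 311 kg)
P14 (185 kg) → truck 7 (remaining 126 kg)

7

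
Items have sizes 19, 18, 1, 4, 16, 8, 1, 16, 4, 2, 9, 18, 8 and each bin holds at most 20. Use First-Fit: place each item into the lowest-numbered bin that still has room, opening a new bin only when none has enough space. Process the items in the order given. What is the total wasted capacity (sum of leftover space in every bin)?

16

bin 1: place 19, 1 left
bin 2: place 18, 2 left
bin 1: place 1, 0 left
bin 3: place 4, 16 left
bin 3: place 16, 0 left
bin 4: place 8, 12 left
bin 2: place 1, 1 left
bin 5: place 16, 4 left
bin 4: place 4, 8 left
bin 4: place 2, 6 left
bin 6: place 9, 11 left
bin 7: place 18, 2 left
bin 6: place 8, 3 left
7 bins × 20 = 140; used 124; unused 16.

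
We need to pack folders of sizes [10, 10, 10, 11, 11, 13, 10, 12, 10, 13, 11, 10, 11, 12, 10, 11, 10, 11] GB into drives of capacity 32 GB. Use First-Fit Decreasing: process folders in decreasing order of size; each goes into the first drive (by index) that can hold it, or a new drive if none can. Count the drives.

7 drives

Sorted descending: 13, 13, 12, 12, 11, 11, 11, 11, 11, 11, 10, 10, 10, 10, 10, 10, 10, 10.
Put 13 GB in drive 1; 19 GB remain.
Put 13 GB in drive 1; 6 GB remain.
Put 12 GB in drive 2; 20 GB remain.
Put 12 GB in drive 2; 8 GB remain.
Put 11 GB in drive 3; 21 GB remain.
Put 11 GB in drive 3; 10 GB remain.
Put 11 GB in drive 4; 21 GB remain.
Put 11 GB in drive 4; 10 GB remain.
Put 11 GB in drive 5; 21 GB remain.
Put 11 GB in drive 5; 10 GB remain.
Put 10 GB in drive 3; 0 GB remain.
Put 10 GB in drive 4; 0 GB remain.
Put 10 GB in drive 5; 0 GB remain.
Put 10 GB in drive 6; 22 GB remain.
Put 10 GB in drive 6; 12 GB remain.
Put 10 GB in drive 6; 2 GB remain.
Put 10 GB in drive 7; 22 GB remain.
Put 10 GB in drive 7; 12 GB remain.
Final drives: [13,13] [12,12] [11,11,10] [11,11,10] [11,11,10] [10,10,10] [10,10].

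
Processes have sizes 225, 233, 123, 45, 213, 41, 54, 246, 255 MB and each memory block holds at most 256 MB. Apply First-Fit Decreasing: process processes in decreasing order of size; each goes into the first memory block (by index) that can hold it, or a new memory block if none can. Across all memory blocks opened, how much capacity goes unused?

101

Sorted descending: 255, 246, 233, 225, 213, 123, 54, 45, 41.
memory block 1: place 255 MB, 1 MB left
memory block 2: place 246 MB, 10 MB left
memory block 3: place 233 MB, 23 MB left
memory block 4: place 225 MB, 31 MB left
memory block 5: place 213 MB, 43 MB left
memory block 6: place 123 MB, 133 MB left
memory block 6: place 54 MB, 79 MB left
memory block 6: place 45 MB, 34 MB left
memory block 5: place 41 MB, 2 MB left
6 memory blocks × 256 MB = 1536 MB; used 1435 MB; unused 101 MB.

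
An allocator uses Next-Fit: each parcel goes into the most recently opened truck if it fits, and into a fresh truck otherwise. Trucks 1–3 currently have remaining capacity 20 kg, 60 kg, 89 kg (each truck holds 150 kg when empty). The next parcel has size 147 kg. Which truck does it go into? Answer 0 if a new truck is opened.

0

Next-Fit only looks at truck 3, which has 89 kg free.
147 kg does not fit, so a new truck is opened.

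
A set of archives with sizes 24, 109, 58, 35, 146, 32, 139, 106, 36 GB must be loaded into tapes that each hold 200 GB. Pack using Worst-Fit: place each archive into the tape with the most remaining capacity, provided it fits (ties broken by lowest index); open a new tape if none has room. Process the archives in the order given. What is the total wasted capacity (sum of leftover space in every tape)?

24 GB → tape 1 (remaining 176 GB)
109 GB → tape 1 (remaining 67 GB)
58 GB → tape 1 (remaining 9 GB)
35 GB → tape 2 (remaining 165 GB)
146 GB → tape 2 (remaining 19 GB)
32 GB → tape 3 (remaining 168 GB)
139 GB → tape 3 (remaining 29 GB)
106 GB → tape 4 (remaining 94 GB)
36 GB → tape 4 (remaining 58 GB)
4 tapes × 200 GB = 800 GB; used 685 GB; unused 115 GB.

115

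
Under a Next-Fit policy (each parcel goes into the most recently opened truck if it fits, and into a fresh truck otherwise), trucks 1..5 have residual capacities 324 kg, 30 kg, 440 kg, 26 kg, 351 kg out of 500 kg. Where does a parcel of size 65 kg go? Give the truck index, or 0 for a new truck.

5

Next-Fit only looks at truck 5, which has 351 kg free.
65 kg fits there.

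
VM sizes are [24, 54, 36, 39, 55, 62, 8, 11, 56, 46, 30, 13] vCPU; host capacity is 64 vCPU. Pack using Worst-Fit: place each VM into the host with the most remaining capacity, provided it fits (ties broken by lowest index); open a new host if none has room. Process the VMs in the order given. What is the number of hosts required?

8

Put 24 vCPU in host 1; 40 vCPU remain.
Put 54 vCPU in host 2; 10 vCPU remain.
Put 36 vCPU in host 1; 4 vCPU remain.
Put 39 vCPU in host 3; 25 vCPU remain.
Put 55 vCPU in host 4; 9 vCPU remain.
Put 62 vCPU in host 5; 2 vCPU remain.
Put 8 vCPU in host 3; 17 vCPU remain.
Put 11 vCPU in host 3; 6 vCPU remain.
Put 56 vCPU in host 6; 8 vCPU remain.
Put 46 vCPU in host 7; 18 vCPU remain.
Put 30 vCPU in host 8; 34 vCPU remain.
Put 13 vCPU in host 8; 21 vCPU remain.
Final hosts: [24,36] [54] [39,8,11] [55] [62] [56] [46] [30,13].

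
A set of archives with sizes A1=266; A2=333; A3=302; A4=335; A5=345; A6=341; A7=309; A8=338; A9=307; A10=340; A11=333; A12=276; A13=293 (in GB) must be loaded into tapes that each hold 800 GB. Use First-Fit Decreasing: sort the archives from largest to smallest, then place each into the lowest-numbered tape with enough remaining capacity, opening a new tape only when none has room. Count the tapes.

Sorted descending: 345, 341, 340, 338, 335, 333, 333, 309, 307, 302, 293, 276, 266.
Put 345 GB in tape 1; 455 GB remain.
Put 341 GB in tape 1; 114 GB remain.
Put 340 GB in tape 2; 460 GB remain.
Put 338 GB in tape 2; 122 GB remain.
Put 335 GB in tape 3; 465 GB remain.
Put 333 GB in tape 3; 132 GB remain.
Put 333 GB in tape 4; 467 GB remain.
Put 309 GB in tape 4; 158 GB remain.
Put 307 GB in tape 5; 493 GB remain.
Put 302 GB in tape 5; 191 GB remain.
Put 293 GB in tape 6; 507 GB remain.
Put 276 GB in tape 6; 231 GB remain.
Put 266 GB in tape 7; 534 GB remain.
Final tapes: [345,341] [340,338] [335,333] [333,309] [307,302] [293,276] [266].

7 tapes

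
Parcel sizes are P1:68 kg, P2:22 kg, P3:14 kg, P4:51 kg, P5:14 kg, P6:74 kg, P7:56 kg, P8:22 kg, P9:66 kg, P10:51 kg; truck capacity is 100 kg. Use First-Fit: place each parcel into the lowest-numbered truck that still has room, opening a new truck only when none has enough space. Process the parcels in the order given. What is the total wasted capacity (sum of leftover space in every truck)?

162

truck 1: place P1 (68 kg), 32 kg left
truck 1: place P2 (22 kg), 10 kg left
truck 2: place P3 (14 kg), 86 kg left
truck 2: place P4 (51 kg), 35 kg left
truck 2: place P5 (14 kg), 21 kg left
truck 3: place P6 (74 kg), 26 kg left
truck 4: place P7 (56 kg), 44 kg left
truck 3: place P8 (22 kg), 4 kg left
truck 5: place P9 (66 kg), 34 kg left
truck 6: place P10 (51 kg), 49 kg left
6 trucks × 100 kg = 600 kg; used 438 kg; unused 162 kg.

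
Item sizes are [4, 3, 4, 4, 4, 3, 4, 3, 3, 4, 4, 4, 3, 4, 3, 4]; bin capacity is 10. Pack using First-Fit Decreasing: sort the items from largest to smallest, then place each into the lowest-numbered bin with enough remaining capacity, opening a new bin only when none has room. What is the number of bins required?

7

Sorted descending: 4, 4, 4, 4, 4, 4, 4, 4, 4, 4, 3, 3, 3, 3, 3, 3.
bin 1: place 4, 6 left
bin 1: place 4, 2 left
bin 2: place 4, 6 left
bin 2: place 4, 2 left
bin 3: place 4, 6 left
bin 3: place 4, 2 left
bin 4: place 4, 6 left
bin 4: place 4, 2 left
bin 5: place 4, 6 left
bin 5: place 4, 2 left
bin 6: place 3, 7 left
bin 6: place 3, 4 left
bin 6: place 3, 1 left
bin 7: place 3, 7 left
bin 7: place 3, 4 left
bin 7: place 3, 1 left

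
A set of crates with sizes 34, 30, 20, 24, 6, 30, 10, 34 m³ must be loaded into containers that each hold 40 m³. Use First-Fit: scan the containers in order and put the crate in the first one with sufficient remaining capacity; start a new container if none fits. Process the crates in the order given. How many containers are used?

Put 34 m³ in container 1; 6 m³ remain.
Put 30 m³ in container 2; 10 m³ remain.
Put 20 m³ in container 3; 20 m³ remain.
Put 24 m³ in container 4; 16 m³ remain.
Put 6 m³ in container 1; 0 m³ remain.
Put 30 m³ in container 5; 10 m³ remain.
Put 10 m³ in container 2; 0 m³ remain.
Put 34 m³ in container 6; 6 m³ remain.

6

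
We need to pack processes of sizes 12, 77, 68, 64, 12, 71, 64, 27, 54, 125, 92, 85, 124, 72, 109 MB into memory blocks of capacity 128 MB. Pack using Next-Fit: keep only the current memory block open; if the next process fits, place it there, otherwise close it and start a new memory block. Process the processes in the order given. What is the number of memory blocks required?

12

memory block 1: place 12 MB, 116 MB left
memory block 1: place 77 MB, 39 MB left
memory block 2: place 68 MB, 60 MB left
memory block 3: place 64 MB, 64 MB left
memory block 3: place 12 MB, 52 MB left
memory block 4: place 71 MB, 57 MB left
memory block 5: place 64 MB, 64 MB left
memory block 5: place 27 MB, 37 MB left
memory block 6: place 54 MB, 74 MB left
memory block 7: place 125 MB, 3 MB left
memory block 8: place 92 MB, 36 MB left
memory block 9: place 85 MB, 43 MB left
memory block 10: place 124 MB, 4 MB left
memory block 11: place 72 MB, 56 MB left
memory block 12: place 109 MB, 19 MB left
Final memory blocks: [12,77] [68] [64,12] [71] [64,27] [54] [125] [92] [85] [124] [72] [109].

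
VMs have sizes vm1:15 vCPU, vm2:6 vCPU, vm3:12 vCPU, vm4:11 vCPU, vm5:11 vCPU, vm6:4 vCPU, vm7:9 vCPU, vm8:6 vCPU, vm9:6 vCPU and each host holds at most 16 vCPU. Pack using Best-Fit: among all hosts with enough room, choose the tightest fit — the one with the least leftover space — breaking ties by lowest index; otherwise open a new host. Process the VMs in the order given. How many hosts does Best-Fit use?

6

Put vm1 (15 vCPU) in host 1; 1 vCPU remain.
Put vm2 (6 vCPU) in host 2; 10 vCPU remain.
Put vm3 (12 vCPU) in host 3; 4 vCPU remain.
Put vm4 (11 vCPU) in host 4; 5 vCPU remain.
Put vm5 (11 vCPU) in host 5; 5 vCPU remain.
Put vm6 (4 vCPU) in host 3; 0 vCPU remain.
Put vm7 (9 vCPU) in host 2; 1 vCPU remain.
Put vm8 (6 vCPU) in host 6; 10 vCPU remain.
Put vm9 (6 vCPU) in host 6; 4 vCPU remain.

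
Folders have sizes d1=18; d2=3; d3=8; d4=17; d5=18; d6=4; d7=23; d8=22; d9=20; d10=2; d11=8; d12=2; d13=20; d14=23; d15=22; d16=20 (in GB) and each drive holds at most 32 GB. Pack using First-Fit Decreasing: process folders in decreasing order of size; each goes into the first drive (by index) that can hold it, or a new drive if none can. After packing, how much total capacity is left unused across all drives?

90

Sorted descending: 23, 23, 22, 22, 20, 20, 20, 18, 18, 17, 8, 8, 4, 3, 2, 2.
Put 23 GB in drive 1; 9 GB remain.
Put 23 GB in drive 2; 9 GB remain.
Put 22 GB in drive 3; 10 GB remain.
Put 22 GB in drive 4; 10 GB remain.
Put 20 GB in drive 5; 12 GB remain.
Put 20 GB in drive 6; 12 GB remain.
Put 20 GB in drive 7; 12 GB remain.
Put 18 GB in drive 8; 14 GB remain.
Put 18 GB in drive 9; 14 GB remain.
Put 17 GB in drive 10; 15 GB remain.
Put 8 GB in drive 1; 1 GB remain.
Put 8 GB in drive 2; 1 GB remain.
Put 4 GB in drive 3; 6 GB remain.
Put 3 GB in drive 3; 3 GB remain.
Put 2 GB in drive 3; 1 GB remain.
Put 2 GB in drive 4; 8 GB remain.
10 drives × 32 GB = 320 GB; used 230 GB; unused 90 GB.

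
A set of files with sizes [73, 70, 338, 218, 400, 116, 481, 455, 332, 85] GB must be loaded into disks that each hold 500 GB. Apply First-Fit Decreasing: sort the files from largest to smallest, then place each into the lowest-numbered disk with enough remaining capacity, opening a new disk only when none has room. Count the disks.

6

Sorted descending: 481, 455, 400, 338, 332, 218, 116, 85, 73, 70.
disk 1: place 481 GB, 19 GB left
disk 2: place 455 GB, 45 GB left
disk 3: place 400 GB, 100 GB left
disk 4: place 338 GB, 162 GB left
disk 5: place 332 GB, 168 GB left
disk 6: place 218 GB, 282 GB left
disk 4: place 116 GB, 46 GB left
disk 3: place 85 GB, 15 GB left
disk 5: place 73 GB, 95 GB left
disk 5: place 70 GB, 25 GB left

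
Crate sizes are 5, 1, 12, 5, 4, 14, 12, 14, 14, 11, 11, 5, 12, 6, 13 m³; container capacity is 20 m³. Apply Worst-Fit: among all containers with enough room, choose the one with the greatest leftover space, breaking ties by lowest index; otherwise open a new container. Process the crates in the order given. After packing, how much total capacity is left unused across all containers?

41

Put 5 m³ in container 1; 15 m³ remain.
Put 1 m³ in container 1; 14 m³ remain.
Put 12 m³ in container 1; 2 m³ remain.
Put 5 m³ in container 2; 15 m³ remain.
Put 4 m³ in container 2; 11 m³ remain.
Put 14 m³ in container 3; 6 m³ remain.
Put 12 m³ in container 4; 8 m³ remain.
Put 14 m³ in container 5; 6 m³ remain.
Put 14 m³ in container 6; 6 m³ remain.
Put 11 m³ in container 2; 0 m³ remain.
Put 11 m³ in container 7; 9 m³ remain.
Put 5 m³ in container 7; 4 m³ remain.
Put 12 m³ in container 8; 8 m³ remain.
Put 6 m³ in container 4; 2 m³ remain.
Put 13 m³ in container 9; 7 m³ remain.
9 containers × 20 m³ = 180 m³; used 139 m³; unused 41 m³.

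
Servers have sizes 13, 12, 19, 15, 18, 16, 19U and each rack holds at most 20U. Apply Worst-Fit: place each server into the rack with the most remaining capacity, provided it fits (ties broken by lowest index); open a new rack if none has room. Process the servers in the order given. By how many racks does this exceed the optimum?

0

Worst-Fit: [13] [12] [19] [15] [18] [16] [19] → 7 racks.
7 servers exceed 10U (half the capacity), and no two of those can share a rack, so at least 7 racks are needed.
So 7 is already optimal.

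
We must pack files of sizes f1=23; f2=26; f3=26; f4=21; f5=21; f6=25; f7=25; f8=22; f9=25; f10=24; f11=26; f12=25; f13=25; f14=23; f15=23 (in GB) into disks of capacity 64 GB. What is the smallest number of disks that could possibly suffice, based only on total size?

6 disks

Total size = 23 + 26 + 26 + 21 + 21 + 25 + 25 + 22 + 25 + 24 + 26 + 25 + 25 + 23 + 23 = 360 GB.
⌈360 / 64⌉ = 6.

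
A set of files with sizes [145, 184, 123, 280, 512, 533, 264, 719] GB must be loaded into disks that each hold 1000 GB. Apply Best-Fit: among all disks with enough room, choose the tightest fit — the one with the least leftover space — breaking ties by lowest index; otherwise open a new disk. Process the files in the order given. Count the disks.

Put 145 GB in disk 1; 855 GB remain.
Put 184 GB in disk 1; 671 GB remain.
Put 123 GB in disk 1; 548 GB remain.
Put 280 GB in disk 1; 268 GB remain.
Put 512 GB in disk 2; 488 GB remain.
Put 533 GB in disk 3; 467 GB remain.
Put 264 GB in disk 1; 4 GB remain.
Put 719 GB in disk 4; 281 GB remain.
Final disks: [145,184,123,280,264] [512] [533] [719].

4 disks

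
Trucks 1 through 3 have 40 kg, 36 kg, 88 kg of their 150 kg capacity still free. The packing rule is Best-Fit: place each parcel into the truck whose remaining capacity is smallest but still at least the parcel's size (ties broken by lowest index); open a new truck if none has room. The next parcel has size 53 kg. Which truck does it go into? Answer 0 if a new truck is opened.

3

Trucks with room: truck 3 (88 kg).
Tightest fit is truck 3 with 88 kg free.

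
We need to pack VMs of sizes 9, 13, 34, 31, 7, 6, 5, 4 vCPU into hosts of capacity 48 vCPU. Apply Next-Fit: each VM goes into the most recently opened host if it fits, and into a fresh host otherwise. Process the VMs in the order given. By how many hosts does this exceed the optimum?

1

Next-Fit: [9,13] [34] [31,7,6] [5,4] → 4 hosts.
Total size 109 vCPU; any packing needs at least ⌈109/48⌉ = 3 hosts.
An optimal packing achieves that bound: [34,13] [31,9,7] [6,5,4] → 3 hosts.
Excess: 4 − 3 = 1.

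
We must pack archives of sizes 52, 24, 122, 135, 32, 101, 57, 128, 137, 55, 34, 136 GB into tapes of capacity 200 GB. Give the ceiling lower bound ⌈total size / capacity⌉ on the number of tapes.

6

Total size = 52 + 24 + 122 + 135 + 32 + 101 + 57 + 128 + 137 + 55 + 34 + 136 = 1013 GB.
⌈1013 / 200⌉ = 6.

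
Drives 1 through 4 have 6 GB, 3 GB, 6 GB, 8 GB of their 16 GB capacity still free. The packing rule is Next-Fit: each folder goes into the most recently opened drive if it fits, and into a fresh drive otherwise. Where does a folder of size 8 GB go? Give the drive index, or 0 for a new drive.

Next-Fit only looks at drive 4, which has 8 GB free.
8 GB fits there.

4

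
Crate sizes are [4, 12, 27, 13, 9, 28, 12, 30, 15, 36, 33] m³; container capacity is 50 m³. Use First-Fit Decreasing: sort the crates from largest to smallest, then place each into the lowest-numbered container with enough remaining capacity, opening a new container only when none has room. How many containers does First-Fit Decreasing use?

5

Sorted descending: 36, 33, 30, 28, 27, 15, 13, 12, 12, 9, 4.
Put 36 m³ in container 1; 14 m³ remain.
Put 33 m³ in container 2; 17 m³ remain.
Put 30 m³ in container 3; 20 m³ remain.
Put 28 m³ in container 4; 22 m³ remain.
Put 27 m³ in container 5; 23 m³ remain.
Put 15 m³ in container 2; 2 m³ remain.
Put 13 m³ in container 1; 1 m³ remain.
Put 12 m³ in container 3; 8 m³ remain.
Put 12 m³ in container 4; 10 m³ remain.
Put 9 m³ in container 4; 1 m³ remain.
Put 4 m³ in container 3; 4 m³ remain.
Final containers: [36,13] [33,15] [30,12,4] [28,12,9] [27].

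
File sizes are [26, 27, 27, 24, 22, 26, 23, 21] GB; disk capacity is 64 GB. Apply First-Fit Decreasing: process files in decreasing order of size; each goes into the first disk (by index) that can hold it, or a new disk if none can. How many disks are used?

4

Sorted descending: 27, 27, 26, 26, 24, 23, 22, 21.
disk 1: place 27 GB, 37 GB left
disk 1: place 27 GB, 10 GB left
disk 2: place 26 GB, 38 GB left
disk 2: place 26 GB, 12 GB left
disk 3: place 24 GB, 40 GB left
disk 3: place 23 GB, 17 GB left
disk 4: place 22 GB, 42 GB left
disk 4: place 21 GB, 21 GB left
Final disks: [27,27] [26,26] [24,23] [22,21].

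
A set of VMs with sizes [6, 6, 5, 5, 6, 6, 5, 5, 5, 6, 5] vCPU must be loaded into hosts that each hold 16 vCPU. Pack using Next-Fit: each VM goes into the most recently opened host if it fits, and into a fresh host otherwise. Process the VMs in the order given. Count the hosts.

4

host 1: place 6 vCPU, 10 vCPU left
host 1: place 6 vCPU, 4 vCPU left
host 2: place 5 vCPU, 11 vCPU left
host 2: place 5 vCPU, 6 vCPU left
host 2: place 6 vCPU, 0 vCPU left
host 3: place 6 vCPU, 10 vCPU left
host 3: place 5 vCPU, 5 vCPU left
host 3: place 5 vCPU, 0 vCPU left
host 4: place 5 vCPU, 11 vCPU left
host 4: place 6 vCPU, 5 vCPU left
host 4: place 5 vCPU, 0 vCPU left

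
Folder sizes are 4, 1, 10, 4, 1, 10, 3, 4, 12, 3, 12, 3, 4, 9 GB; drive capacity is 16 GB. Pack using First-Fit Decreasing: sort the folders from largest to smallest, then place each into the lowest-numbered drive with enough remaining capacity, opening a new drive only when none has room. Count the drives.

6 drives

Sorted descending: 12, 12, 10, 10, 9, 4, 4, 4, 4, 3, 3, 3, 1, 1.
drive 1: place 12 GB, 4 GB left
drive 2: place 12 GB, 4 GB left
drive 3: place 10 GB, 6 GB left
drive 4: place 10 GB, 6 GB left
drive 5: place 9 GB, 7 GB left
drive 1: place 4 GB, 0 GB left
drive 2: place 4 GB, 0 GB left
drive 3: place 4 GB, 2 GB left
drive 4: place 4 GB, 2 GB left
drive 5: place 3 GB, 4 GB left
drive 5: place 3 GB, 1 GB left
drive 6: place 3 GB, 13 GB left
drive 3: place 1 GB, 1 GB left
drive 3: place 1 GB, 0 GB left
Final drives: [12,4] [12,4] [10,4,1,1] [10,4] [9,3,3] [3].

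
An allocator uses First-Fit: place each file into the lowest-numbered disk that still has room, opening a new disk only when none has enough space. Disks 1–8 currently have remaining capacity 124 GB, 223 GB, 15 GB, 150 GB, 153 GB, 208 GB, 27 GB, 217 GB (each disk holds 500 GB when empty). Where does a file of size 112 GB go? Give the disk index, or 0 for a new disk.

1

Disks with room: disk 1 (124 GB), disk 2 (223 GB), disk 4 (150 GB), disk 5 (153 GB), disk 6 (208 GB), disk 8 (217 GB).
The first with room is disk 1.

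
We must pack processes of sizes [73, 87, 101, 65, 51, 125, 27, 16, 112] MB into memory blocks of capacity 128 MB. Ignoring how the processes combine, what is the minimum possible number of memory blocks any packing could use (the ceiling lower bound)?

Total size = 73 + 87 + 101 + 65 + 51 + 125 + 27 + 16 + 112 = 657 MB.
⌈657 / 128⌉ = 6.

6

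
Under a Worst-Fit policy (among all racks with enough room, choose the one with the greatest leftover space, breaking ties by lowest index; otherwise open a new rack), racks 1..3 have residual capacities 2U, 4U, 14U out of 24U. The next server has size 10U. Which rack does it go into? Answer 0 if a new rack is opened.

Racks with room: rack 3 (14U).
Most room is rack 3 with 14U free.

3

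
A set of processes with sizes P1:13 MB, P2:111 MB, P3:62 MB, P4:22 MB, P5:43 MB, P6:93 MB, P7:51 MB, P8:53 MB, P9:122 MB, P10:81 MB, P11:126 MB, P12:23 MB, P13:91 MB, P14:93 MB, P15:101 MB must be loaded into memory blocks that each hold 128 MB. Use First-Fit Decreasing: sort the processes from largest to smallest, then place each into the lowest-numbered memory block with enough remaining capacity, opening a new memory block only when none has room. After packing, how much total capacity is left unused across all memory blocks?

Sorted descending: 126, 122, 111, 101, 93, 93, 91, 81, 62, 53, 51, 43, 23, 22, 13.
Put 126 MB in memory block 1; 2 MB remain.
Put 122 MB in memory block 2; 6 MB remain.
Put 111 MB in memory block 3; 17 MB remain.
Put 101 MB in memory block 4; 27 MB remain.
Put 93 MB in memory block 5; 35 MB remain.
Put 93 MB in memory block 6; 35 MB remain.
Put 91 MB in memory block 7; 37 MB remain.
Put 81 MB in memory block 8; 47 MB remain.
Put 62 MB in memory block 9; 66 MB remain.
Put 53 MB in memory block 9; 13 MB remain.
Put 51 MB in memory block 10; 77 MB remain.
Put 43 MB in memory block 8; 4 MB remain.
Put 23 MB in memory block 4; 4 MB remain.
Put 22 MB in memory block 5; 13 MB remain.
Put 13 MB in memory block 3; 4 MB remain.
10 memory blocks × 128 MB = 1280 MB; used 1085 MB; unused 195 MB.

195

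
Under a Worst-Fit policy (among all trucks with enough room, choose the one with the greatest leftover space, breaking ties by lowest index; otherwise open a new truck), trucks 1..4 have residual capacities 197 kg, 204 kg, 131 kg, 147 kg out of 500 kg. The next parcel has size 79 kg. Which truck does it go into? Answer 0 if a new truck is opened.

Trucks with room: truck 1 (197 kg), truck 2 (204 kg), truck 3 (131 kg), truck 4 (147 kg).
Most room is truck 2 with 204 kg free.

2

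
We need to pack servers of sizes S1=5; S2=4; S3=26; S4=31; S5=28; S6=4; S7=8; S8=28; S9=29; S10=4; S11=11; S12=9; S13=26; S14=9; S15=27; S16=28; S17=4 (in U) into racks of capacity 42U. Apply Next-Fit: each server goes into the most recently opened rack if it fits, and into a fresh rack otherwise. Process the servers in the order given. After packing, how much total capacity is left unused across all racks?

rack 1: place S1 (5U), 37U left
rack 1: place S2 (4U), 33U left
rack 1: place S3 (26U), 7U left
rack 2: place S4 (31U), 11U left
rack 3: place S5 (28U), 14U left
rack 3: place S6 (4U), 10U left
rack 3: place S7 (8U), 2U left
rack 4: place S8 (28U), 14U left
rack 5: place S9 (29U), 13U left
rack 5: place S10 (4U), 9U left
rack 6: place S11 (11U), 31U left
rack 6: place S12 (9U), 22U left
rack 7: place S13 (26U), 16U left
rack 7: place S14 (9U), 7U left
rack 8: place S15 (27U), 15U left
rack 9: place S16 (28U), 14U left
rack 9: place S17 (4U), 10U left
9 racks × 42U = 378U; used 281U; unused 97U.

97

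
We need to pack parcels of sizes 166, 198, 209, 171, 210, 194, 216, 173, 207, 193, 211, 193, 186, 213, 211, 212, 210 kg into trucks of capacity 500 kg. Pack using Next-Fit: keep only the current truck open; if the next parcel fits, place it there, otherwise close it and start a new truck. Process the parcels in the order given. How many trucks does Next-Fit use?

9

Put 166 kg in truck 1; 334 kg remain.
Put 198 kg in truck 1; 136 kg remain.
Put 209 kg in truck 2; 291 kg remain.
Put 171 kg in truck 2; 120 kg remain.
Put 210 kg in truck 3; 290 kg remain.
Put 194 kg in truck 3; 96 kg remain.
Put 216 kg in truck 4; 284 kg remain.
Put 173 kg in truck 4; 111 kg remain.
Put 207 kg in truck 5; 293 kg remain.
Put 193 kg in truck 5; 100 kg remain.
Put 211 kg in truck 6; 289 kg remain.
Put 193 kg in truck 6; 96 kg remain.
Put 186 kg in truck 7; 314 kg remain.
Put 213 kg in truck 7; 101 kg remain.
Put 211 kg in truck 8; 289 kg remain.
Put 212 kg in truck 8; 77 kg remain.
Put 210 kg in truck 9; 290 kg remain.
Final trucks: [166,198] [209,171] [210,194] [216,173] [207,193] [211,193] [186,213] [211,212] [210].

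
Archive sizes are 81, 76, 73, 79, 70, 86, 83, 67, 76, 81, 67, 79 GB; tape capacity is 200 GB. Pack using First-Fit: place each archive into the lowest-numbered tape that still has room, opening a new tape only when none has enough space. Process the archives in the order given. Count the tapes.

6

tape 1: place 81 GB, 119 GB left
tape 1: place 76 GB, 43 GB left
tape 2: place 73 GB, 127 GB left
tape 2: place 79 GB, 48 GB left
tape 3: place 70 GB, 130 GB left
tape 3: place 86 GB, 44 GB left
tape 4: place 83 GB, 117 GB left
tape 4: place 67 GB, 50 GB left
tape 5: place 76 GB, 124 GB left
tape 5: place 81 GB, 43 GB left
tape 6: place 67 GB, 133 GB left
tape 6: place 79 GB, 54 GB left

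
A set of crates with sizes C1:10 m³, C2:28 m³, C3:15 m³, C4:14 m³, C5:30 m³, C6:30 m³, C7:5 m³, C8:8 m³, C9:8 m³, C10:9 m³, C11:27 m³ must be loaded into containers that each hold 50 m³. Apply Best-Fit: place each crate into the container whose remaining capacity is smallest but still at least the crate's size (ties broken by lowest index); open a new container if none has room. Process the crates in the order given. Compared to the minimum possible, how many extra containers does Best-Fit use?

Best-Fit: [10,28,5] [15,14] [30,8,8] [30,9] [27] → 5 containers.
Total size 184 m³; any packing needs at least ⌈184/50⌉ = 4 containers.
An optimal packing achieves that bound: [30,15,5] [30,14] [28,10,9] [27,8,8] → 4 containers.
Excess: 5 − 4 = 1.

1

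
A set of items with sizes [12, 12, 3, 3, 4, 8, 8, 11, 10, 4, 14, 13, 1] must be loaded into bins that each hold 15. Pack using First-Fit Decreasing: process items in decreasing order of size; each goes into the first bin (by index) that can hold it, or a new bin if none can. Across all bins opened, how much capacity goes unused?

17

Sorted descending: 14, 13, 12, 12, 11, 10, 8, 8, 4, 4, 3, 3, 1.
14 → bin 1 (remaining 1)
13 → bin 2 (remaining 2)
12 → bin 3 (remaining 3)
12 → bin 4 (remaining 3)
11 → bin 5 (remaining 4)
10 → bin 6 (remaining 5)
8 → bin 7 (remaining 7)
8 → bin 8 (remaining 7)
4 → bin 5 (remaining 0)
4 → bin 6 (remaining 1)
3 → bin 3 (remaining 0)
3 → bin 4 (remaining 0)
1 → bin 1 (remaining 0)
8 bins × 15 = 120; used 103; unused 17.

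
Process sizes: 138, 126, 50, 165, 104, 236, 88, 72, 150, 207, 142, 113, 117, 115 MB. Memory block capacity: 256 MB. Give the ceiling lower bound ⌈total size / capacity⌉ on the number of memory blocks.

Total size = 138 + 126 + 50 + 165 + 104 + 236 + 88 + 72 + 150 + 207 + 142 + 113 + 117 + 115 = 1823 MB.
⌈1823 / 256⌉ = 8.

8 memory blocks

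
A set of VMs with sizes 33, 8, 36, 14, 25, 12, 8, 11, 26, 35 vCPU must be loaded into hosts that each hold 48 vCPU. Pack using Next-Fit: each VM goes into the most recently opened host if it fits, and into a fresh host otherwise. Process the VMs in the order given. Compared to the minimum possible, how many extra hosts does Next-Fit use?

Next-Fit: [33,8] [36] [14,25] [12,8,11] [26] [35] → 6 hosts.
Total size 208 vCPU; any packing needs at least ⌈208/48⌉ = 5 hosts.
An optimal packing achieves that bound: [36,12] [35,11] [33,14] [26,8,8] [25] → 5 hosts.
Excess: 6 − 5 = 1.

1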